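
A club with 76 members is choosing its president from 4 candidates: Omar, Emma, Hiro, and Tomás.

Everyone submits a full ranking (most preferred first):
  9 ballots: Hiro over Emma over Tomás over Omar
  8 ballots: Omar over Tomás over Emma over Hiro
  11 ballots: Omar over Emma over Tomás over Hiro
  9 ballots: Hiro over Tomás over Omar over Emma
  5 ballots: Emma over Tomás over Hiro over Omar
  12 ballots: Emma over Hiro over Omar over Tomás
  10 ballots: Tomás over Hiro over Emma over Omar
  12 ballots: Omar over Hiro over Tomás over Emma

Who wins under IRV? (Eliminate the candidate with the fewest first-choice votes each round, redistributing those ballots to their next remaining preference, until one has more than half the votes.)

Hiro

Round 1: Omar 31, Emma 17, Hiro 18, Tomás 10. Tomás eliminated.
Round 2: Omar 31, Emma 17, Hiro 28. Emma eliminated.
Round 3: Omar 31, Hiro 45. Hiro has a majority (≥39).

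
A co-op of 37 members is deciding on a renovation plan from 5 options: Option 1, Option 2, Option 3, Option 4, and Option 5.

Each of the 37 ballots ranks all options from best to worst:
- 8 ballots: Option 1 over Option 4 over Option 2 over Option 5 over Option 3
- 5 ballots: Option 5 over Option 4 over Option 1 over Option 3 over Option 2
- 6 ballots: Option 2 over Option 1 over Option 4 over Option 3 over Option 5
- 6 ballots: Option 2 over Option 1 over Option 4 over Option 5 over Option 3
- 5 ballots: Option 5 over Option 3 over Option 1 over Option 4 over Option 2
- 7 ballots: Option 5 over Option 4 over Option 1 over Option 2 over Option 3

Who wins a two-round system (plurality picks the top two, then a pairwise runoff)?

Round 1 first-place votes: Option 1 8, Option 2 12, Option 3 0, Option 4 0, Option 5 17. Option 5 and Option 2 advance.
Runoff: Option 5 is ranked above Option 2 on 17 ballots, Option 2 above Option 5 on 20.

Option 2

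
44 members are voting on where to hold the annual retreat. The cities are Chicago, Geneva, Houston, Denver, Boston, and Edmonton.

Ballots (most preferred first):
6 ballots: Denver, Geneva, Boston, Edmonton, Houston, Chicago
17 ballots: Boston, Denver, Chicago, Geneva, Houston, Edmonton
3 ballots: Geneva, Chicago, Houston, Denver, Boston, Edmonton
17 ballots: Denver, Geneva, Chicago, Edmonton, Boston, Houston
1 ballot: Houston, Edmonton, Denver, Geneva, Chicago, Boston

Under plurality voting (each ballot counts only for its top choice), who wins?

Denver

First-place votes: Chicago 0, Geneva 3, Houston 1, Denver 23, Boston 17, Edmonton 0.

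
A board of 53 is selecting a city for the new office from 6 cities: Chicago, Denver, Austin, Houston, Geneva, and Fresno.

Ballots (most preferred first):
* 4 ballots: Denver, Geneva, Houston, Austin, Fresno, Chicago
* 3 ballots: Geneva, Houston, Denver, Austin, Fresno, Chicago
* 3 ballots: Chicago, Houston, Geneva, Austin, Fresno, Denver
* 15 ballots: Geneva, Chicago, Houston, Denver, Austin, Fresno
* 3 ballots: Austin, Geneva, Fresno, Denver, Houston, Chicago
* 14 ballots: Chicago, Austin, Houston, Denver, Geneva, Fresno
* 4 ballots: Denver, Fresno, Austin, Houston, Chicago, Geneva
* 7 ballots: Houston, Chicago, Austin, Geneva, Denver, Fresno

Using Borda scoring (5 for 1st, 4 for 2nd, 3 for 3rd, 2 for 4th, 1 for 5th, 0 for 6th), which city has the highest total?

Chicago

Chicago: 4×0 + 3×0 + 3×5 + 15×4 + 3×0 + 14×5 + 4×1 + 7×4 = 177
Denver: 4×5 + 3×3 + 3×0 + 15×2 + 3×2 + 14×2 + 4×5 + 7×1 = 120
Austin: 4×2 + 3×2 + 3×2 + 15×1 + 3×5 + 14×4 + 4×3 + 7×3 = 139
Houston: 4×3 + 3×4 + 3×4 + 15×3 + 3×1 + 14×3 + 4×2 + 7×5 = 169
Geneva: 4×4 + 3×5 + 3×3 + 15×5 + 3×4 + 14×1 + 4×0 + 7×2 = 155
Fresno: 4×1 + 3×1 + 3×1 + 15×0 + 3×3 + 14×0 + 4×4 + 7×0 = 35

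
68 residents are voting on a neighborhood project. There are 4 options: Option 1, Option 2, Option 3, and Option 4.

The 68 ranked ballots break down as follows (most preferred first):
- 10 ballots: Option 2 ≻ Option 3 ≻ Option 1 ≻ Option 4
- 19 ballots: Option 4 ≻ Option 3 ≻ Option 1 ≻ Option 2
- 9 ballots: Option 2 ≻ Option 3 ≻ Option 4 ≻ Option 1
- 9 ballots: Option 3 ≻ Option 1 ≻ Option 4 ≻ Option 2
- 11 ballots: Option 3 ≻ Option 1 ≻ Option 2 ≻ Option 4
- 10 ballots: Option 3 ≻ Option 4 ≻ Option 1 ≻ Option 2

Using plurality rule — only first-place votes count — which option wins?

First-place votes: Option 1 0, Option 2 19, Option 3 30, Option 4 19.

Option 3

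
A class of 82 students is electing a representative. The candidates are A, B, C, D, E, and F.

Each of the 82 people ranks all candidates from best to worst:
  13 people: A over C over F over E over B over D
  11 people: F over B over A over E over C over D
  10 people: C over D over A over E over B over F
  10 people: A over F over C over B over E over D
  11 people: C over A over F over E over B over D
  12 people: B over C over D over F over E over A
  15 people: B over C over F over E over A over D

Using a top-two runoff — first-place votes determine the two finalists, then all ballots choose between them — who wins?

A

Round 1 first-place votes: A 23, B 27, C 21, D 0, E 0, F 11. B and A advance.
Runoff: B is ranked above A on 38 ballots, A above B on 44.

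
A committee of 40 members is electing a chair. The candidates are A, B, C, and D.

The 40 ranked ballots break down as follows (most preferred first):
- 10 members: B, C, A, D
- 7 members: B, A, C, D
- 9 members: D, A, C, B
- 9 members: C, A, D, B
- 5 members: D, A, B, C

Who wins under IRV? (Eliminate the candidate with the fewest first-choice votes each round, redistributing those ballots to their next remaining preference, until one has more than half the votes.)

D

Round 1: A 0, B 17, C 9, D 14. A eliminated.
Round 2: B 17, C 9, D 14. C eliminated.
Round 3: B 17, D 23. D has a majority (≥21).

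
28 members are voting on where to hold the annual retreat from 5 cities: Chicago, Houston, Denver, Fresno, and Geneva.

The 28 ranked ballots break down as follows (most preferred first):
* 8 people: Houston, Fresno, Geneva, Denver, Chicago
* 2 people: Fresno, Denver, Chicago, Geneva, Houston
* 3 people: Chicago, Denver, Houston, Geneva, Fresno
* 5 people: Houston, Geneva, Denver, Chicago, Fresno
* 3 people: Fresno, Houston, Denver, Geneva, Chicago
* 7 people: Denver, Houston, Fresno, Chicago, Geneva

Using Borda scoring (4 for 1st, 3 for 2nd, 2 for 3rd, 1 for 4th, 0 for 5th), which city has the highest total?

Houston

Chicago: 8×0 + 2×2 + 3×4 + 5×1 + 3×0 + 7×1 = 28
Houston: 8×4 + 2×0 + 3×2 + 5×4 + 3×3 + 7×3 = 88
Denver: 8×1 + 2×3 + 3×3 + 5×2 + 3×2 + 7×4 = 67
Fresno: 8×3 + 2×4 + 3×0 + 5×0 + 3×4 + 7×2 = 58
Geneva: 8×2 + 2×1 + 3×1 + 5×3 + 3×1 + 7×0 = 39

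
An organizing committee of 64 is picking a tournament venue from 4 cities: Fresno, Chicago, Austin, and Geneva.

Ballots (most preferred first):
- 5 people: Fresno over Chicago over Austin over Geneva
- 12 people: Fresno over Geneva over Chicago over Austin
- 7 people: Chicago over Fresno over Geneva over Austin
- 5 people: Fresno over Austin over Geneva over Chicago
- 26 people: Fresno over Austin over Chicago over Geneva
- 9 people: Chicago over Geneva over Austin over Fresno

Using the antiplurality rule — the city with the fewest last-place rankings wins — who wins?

Chicago

Last-place votes: Fresno 9, Chicago 5, Austin 19, Geneva 31.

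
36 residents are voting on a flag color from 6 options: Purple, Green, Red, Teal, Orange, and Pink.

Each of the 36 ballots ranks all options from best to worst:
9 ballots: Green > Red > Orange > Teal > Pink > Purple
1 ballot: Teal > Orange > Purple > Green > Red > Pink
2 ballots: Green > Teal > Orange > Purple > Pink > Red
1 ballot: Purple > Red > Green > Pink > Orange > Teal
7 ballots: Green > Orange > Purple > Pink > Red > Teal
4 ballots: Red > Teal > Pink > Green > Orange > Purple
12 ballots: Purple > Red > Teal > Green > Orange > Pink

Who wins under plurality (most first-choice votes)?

First-place votes: Purple 13, Green 18, Red 4, Teal 1, Orange 0, Pink 0.

Green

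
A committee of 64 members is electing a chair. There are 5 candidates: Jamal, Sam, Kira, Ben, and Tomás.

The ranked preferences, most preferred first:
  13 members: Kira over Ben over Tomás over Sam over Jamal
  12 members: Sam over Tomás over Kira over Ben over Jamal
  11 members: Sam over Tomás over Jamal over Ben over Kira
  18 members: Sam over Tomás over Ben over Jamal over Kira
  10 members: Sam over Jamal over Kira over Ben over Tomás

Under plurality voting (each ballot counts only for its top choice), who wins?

First-place votes: Jamal 0, Sam 51, Kira 13, Ben 0, Tomás 0.

Sam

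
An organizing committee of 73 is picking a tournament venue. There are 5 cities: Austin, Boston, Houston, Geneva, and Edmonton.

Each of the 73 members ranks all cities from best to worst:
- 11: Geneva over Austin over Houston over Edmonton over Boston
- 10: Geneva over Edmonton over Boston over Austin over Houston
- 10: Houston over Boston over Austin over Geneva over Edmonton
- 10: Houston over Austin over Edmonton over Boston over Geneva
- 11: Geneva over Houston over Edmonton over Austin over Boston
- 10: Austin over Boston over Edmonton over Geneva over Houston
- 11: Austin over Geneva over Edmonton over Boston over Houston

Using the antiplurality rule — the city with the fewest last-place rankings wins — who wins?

Last-place votes: Austin 0, Boston 22, Houston 31, Geneva 10, Edmonton 10.

Austin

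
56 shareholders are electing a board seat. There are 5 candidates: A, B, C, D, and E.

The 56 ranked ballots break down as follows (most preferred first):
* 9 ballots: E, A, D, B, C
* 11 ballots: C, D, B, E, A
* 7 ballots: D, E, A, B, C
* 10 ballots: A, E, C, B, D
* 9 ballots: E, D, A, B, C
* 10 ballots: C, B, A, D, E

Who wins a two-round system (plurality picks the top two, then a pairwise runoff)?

E

Round 1 first-place votes: A 10, B 0, C 21, D 7, E 18. C and E advance.
Runoff: C is ranked above E on 21 ballots, E above C on 35.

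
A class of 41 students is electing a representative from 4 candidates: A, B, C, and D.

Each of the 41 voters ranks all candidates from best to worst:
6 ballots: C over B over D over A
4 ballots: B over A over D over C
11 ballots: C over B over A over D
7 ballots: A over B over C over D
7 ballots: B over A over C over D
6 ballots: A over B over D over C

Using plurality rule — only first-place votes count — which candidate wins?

First-place votes: A 13, B 11, C 17, D 0.

C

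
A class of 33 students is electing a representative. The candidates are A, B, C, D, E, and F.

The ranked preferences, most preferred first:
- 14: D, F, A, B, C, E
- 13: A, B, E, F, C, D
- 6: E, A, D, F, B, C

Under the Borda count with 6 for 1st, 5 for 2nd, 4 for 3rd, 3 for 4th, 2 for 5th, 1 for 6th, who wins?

A

A: 14×4 + 13×6 + 6×5 = 164
B: 14×3 + 13×5 + 6×2 = 119
C: 14×2 + 13×2 + 6×1 = 60
D: 14×6 + 13×1 + 6×4 = 121
E: 14×1 + 13×4 + 6×6 = 102
F: 14×5 + 13×3 + 6×3 = 127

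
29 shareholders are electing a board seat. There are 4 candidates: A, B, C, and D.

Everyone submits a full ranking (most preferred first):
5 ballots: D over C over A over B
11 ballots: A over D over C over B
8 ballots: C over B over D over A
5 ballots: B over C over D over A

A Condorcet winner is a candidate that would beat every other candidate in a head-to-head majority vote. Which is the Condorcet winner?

D vs A: 18–11
D vs B: 16–13
D vs C: 16–13
D beats every other candidate.

D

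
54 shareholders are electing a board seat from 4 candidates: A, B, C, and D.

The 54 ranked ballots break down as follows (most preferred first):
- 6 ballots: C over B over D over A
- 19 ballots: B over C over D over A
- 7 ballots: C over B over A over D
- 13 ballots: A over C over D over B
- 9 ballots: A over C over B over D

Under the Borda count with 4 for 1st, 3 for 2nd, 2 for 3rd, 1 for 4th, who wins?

C

A: 6×1 + 19×1 + 7×2 + 13×4 + 9×4 = 127
B: 6×3 + 19×4 + 7×3 + 13×1 + 9×2 = 146
C: 6×4 + 19×3 + 7×4 + 13×3 + 9×3 = 175
D: 6×2 + 19×2 + 7×1 + 13×2 + 9×1 = 92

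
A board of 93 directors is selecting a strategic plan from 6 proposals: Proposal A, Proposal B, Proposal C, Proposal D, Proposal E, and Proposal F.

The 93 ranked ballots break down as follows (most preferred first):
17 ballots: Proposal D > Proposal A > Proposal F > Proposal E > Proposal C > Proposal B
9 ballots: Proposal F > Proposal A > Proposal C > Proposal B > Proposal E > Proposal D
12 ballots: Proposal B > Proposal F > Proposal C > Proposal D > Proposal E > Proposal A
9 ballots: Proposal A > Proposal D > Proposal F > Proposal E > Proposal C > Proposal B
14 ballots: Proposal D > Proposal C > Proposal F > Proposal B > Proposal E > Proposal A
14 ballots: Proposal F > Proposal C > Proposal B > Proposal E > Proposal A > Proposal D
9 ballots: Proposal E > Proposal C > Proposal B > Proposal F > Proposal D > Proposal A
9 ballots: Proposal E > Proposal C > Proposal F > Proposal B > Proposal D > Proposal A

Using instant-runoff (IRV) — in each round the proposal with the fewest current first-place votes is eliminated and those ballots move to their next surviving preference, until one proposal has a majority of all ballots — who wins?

Proposal F

Round 1: Proposal A 9, Proposal B 12, Proposal C 0, Proposal D 31, Proposal E 18, Proposal F 23. Proposal C eliminated.
Round 2: Proposal A 9, Proposal B 12, Proposal D 31, Proposal E 18, Proposal F 23. Proposal A eliminated.
Round 3: Proposal B 12, Proposal D 40, Proposal E 18, Proposal F 23. Proposal B eliminated.
Round 4: Proposal D 40, Proposal E 18, Proposal F 35. Proposal E eliminated.
Round 5: Proposal D 40, Proposal F 53. Proposal F has a majority (≥47).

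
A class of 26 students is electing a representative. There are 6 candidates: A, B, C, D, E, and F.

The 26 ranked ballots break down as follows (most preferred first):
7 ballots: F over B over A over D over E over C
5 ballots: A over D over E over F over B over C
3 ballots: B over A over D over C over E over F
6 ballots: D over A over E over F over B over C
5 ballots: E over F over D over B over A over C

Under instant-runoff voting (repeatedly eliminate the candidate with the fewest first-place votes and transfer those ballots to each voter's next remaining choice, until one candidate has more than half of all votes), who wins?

Round 1: A 5, B 3, C 0, D 6, E 5, F 7. C eliminated.
Round 2: A 5, B 3, D 6, E 5, F 7. B eliminated.
Round 3: A 8, D 6, E 5, F 7. E eliminated.
Round 4: A 8, D 6, F 12. D eliminated.
Round 5: A 14, F 12. A has a majority (≥14).

A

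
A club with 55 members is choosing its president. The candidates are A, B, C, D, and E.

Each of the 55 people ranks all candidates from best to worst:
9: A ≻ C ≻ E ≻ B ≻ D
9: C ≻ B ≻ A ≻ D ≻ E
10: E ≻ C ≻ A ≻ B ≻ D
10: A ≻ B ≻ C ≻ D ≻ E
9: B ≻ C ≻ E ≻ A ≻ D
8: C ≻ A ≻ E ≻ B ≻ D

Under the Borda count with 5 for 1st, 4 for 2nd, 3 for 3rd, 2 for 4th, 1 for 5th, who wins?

C

A: 9×5 + 9×3 + 10×3 + 10×5 + 9×2 + 8×4 = 202
B: 9×2 + 9×4 + 10×2 + 10×4 + 9×5 + 8×2 = 175
C: 9×4 + 9×5 + 10×4 + 10×3 + 9×4 + 8×5 = 227
D: 9×1 + 9×2 + 10×1 + 10×2 + 9×1 + 8×1 = 74
E: 9×3 + 9×1 + 10×5 + 10×1 + 9×3 + 8×3 = 147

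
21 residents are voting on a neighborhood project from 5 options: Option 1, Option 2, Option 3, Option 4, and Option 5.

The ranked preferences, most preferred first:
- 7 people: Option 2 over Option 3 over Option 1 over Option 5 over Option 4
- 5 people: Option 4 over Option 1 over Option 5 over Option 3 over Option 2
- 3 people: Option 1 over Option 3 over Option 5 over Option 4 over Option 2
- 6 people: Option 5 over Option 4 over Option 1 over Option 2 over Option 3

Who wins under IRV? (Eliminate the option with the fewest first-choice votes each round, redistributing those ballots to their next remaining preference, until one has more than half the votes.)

Option 5

Round 1: Option 1 3, Option 2 7, Option 3 0, Option 4 5, Option 5 6. Option 3 eliminated.
Round 2: Option 1 3, Option 2 7, Option 4 5, Option 5 6. Option 1 eliminated.
Round 3: Option 2 7, Option 4 5, Option 5 9. Option 4 eliminated.
Round 4: Option 2 7, Option 5 14. Option 5 has a majority (≥11).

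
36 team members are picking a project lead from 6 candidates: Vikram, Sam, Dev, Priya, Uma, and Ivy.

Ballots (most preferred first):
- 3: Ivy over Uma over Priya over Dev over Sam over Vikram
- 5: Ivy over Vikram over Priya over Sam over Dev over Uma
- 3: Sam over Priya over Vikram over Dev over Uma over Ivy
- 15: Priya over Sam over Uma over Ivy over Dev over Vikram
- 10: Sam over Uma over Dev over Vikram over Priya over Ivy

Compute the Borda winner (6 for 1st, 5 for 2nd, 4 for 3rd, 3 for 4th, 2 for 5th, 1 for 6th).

Sam

Vikram: 3×1 + 5×5 + 3×4 + 15×1 + 10×3 = 85
Sam: 3×2 + 5×3 + 3×6 + 15×5 + 10×6 = 174
Dev: 3×3 + 5×2 + 3×3 + 15×2 + 10×4 = 98
Priya: 3×4 + 5×4 + 3×5 + 15×6 + 10×2 = 157
Uma: 3×5 + 5×1 + 3×2 + 15×4 + 10×5 = 136
Ivy: 3×6 + 5×6 + 3×1 + 15×3 + 10×1 = 106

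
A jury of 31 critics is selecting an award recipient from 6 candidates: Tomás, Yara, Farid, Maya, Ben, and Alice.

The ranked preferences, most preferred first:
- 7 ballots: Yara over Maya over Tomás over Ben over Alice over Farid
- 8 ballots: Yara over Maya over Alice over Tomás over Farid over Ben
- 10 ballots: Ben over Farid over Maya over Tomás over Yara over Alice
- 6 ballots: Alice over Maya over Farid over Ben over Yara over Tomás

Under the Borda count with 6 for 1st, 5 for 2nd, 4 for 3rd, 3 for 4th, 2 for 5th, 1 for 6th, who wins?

Maya

Tomás: 7×4 + 8×3 + 10×3 + 6×1 = 88
Yara: 7×6 + 8×6 + 10×2 + 6×2 = 122
Farid: 7×1 + 8×2 + 10×5 + 6×4 = 97
Maya: 7×5 + 8×5 + 10×4 + 6×5 = 145
Ben: 7×3 + 8×1 + 10×6 + 6×3 = 107
Alice: 7×2 + 8×4 + 10×1 + 6×6 = 92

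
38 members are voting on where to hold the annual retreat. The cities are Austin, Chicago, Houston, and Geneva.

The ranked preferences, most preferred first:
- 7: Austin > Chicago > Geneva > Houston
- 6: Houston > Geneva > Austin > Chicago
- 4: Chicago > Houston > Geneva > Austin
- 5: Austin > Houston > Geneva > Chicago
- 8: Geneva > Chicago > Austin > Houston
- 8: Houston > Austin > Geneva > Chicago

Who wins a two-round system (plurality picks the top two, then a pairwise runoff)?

Austin

Round 1 first-place votes: Austin 12, Chicago 4, Houston 14, Geneva 8. Houston and Austin advance.
Runoff: Houston is ranked above Austin on 18 ballots, Austin above Houston on 20.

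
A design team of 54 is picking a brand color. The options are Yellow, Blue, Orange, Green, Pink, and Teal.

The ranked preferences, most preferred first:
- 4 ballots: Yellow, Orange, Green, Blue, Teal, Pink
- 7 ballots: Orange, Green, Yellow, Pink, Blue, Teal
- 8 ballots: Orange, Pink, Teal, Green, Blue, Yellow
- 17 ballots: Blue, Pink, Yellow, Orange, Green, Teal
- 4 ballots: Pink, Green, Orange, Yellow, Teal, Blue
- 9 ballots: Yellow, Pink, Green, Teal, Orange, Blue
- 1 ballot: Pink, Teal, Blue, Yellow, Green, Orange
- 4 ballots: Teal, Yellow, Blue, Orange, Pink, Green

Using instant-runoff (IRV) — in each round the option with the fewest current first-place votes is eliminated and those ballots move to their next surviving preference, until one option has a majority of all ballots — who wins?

Orange

Round 1: Yellow 13, Blue 17, Orange 15, Green 0, Pink 5, Teal 4. Green eliminated.
Round 2: Yellow 13, Blue 17, Orange 15, Pink 5, Teal 4. Teal eliminated.
Round 3: Yellow 17, Blue 17, Orange 15, Pink 5. Pink eliminated.
Round 4: Yellow 17, Blue 18, Orange 19. Yellow eliminated.
Round 5: Blue 22, Orange 32. Orange has a majority (≥28).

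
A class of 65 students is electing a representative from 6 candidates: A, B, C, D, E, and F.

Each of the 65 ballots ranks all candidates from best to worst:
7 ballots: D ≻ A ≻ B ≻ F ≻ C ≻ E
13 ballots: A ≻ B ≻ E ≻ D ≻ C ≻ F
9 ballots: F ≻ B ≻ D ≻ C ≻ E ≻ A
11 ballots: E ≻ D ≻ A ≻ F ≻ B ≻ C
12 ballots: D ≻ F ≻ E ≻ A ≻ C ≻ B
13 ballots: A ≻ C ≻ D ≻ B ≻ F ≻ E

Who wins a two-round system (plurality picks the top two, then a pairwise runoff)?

Round 1 first-place votes: A 26, B 0, C 0, D 19, E 11, F 9. A and D advance.
Runoff: A is ranked above D on 26 ballots, D above A on 39.

D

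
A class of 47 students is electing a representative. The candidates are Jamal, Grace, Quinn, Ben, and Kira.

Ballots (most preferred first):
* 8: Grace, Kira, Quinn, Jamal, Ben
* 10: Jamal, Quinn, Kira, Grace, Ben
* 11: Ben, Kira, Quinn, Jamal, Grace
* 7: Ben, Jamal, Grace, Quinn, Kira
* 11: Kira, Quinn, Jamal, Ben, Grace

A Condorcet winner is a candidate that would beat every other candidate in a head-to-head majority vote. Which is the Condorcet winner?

Kira vs Jamal: 30–17
Kira vs Grace: 32–15
Kira vs Quinn: 30–17
Kira vs Ben: 29–18
Kira beats every other candidate.

Kira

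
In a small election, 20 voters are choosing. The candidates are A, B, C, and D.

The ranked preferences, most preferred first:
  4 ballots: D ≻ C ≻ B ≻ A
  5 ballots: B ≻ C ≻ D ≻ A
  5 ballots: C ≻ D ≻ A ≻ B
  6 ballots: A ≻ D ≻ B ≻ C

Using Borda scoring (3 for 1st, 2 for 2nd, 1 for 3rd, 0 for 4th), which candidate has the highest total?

D

A: 4×0 + 5×0 + 5×1 + 6×3 = 23
B: 4×1 + 5×3 + 5×0 + 6×1 = 25
C: 4×2 + 5×2 + 5×3 + 6×0 = 33
D: 4×3 + 5×1 + 5×2 + 6×2 = 39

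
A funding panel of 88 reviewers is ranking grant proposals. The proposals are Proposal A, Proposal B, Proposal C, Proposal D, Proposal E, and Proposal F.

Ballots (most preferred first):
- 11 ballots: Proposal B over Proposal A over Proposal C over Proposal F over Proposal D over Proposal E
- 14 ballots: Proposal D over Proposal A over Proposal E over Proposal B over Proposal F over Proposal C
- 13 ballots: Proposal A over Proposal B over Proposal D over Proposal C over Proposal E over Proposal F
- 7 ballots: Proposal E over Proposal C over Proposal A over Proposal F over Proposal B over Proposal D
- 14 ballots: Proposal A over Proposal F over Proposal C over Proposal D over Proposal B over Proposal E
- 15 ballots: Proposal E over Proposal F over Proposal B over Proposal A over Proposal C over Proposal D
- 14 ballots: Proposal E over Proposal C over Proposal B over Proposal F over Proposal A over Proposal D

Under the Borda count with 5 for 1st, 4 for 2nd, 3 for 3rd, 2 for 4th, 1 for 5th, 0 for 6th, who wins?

Proposal A

Proposal A: 11×4 + 14×4 + 13×5 + 7×3 + 14×5 + 15×2 + 14×1 = 300
Proposal B: 11×5 + 14×2 + 13×4 + 7×1 + 14×1 + 15×3 + 14×3 = 243
Proposal C: 11×3 + 14×0 + 13×2 + 7×4 + 14×3 + 15×1 + 14×4 = 200
Proposal D: 11×1 + 14×5 + 13×3 + 7×0 + 14×2 + 15×0 + 14×0 = 148
Proposal E: 11×0 + 14×3 + 13×1 + 7×5 + 14×0 + 15×5 + 14×5 = 235
Proposal F: 11×2 + 14×1 + 13×0 + 7×2 + 14×4 + 15×4 + 14×2 = 194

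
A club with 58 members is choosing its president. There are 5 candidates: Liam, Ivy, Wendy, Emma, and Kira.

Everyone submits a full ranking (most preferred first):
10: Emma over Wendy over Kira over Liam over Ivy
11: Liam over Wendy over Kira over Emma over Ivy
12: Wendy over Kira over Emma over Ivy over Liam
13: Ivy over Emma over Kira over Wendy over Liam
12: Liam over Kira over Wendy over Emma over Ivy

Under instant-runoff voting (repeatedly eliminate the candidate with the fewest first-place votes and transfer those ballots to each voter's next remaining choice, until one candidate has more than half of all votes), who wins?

Wendy

Round 1: Liam 23, Ivy 13, Wendy 12, Emma 10, Kira 0. Kira eliminated.
Round 2: Liam 23, Ivy 13, Wendy 12, Emma 10. Emma eliminated.
Round 3: Liam 23, Ivy 13, Wendy 22. Ivy eliminated.
Round 4: Liam 23, Wendy 35. Wendy has a majority (≥30).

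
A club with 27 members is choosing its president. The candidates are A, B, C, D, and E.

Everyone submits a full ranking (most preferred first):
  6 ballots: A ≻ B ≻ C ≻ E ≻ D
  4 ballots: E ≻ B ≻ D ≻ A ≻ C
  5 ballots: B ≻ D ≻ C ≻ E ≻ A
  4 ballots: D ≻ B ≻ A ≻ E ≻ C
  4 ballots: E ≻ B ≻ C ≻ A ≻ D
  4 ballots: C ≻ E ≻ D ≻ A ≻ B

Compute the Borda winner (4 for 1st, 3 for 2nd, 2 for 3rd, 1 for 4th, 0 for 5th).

B

A: 6×4 + 4×1 + 5×0 + 4×2 + 4×1 + 4×1 = 44
B: 6×3 + 4×3 + 5×4 + 4×3 + 4×3 + 4×0 = 74
C: 6×2 + 4×0 + 5×2 + 4×0 + 4×2 + 4×4 = 46
D: 6×0 + 4×2 + 5×3 + 4×4 + 4×0 + 4×2 = 47
E: 6×1 + 4×4 + 5×1 + 4×1 + 4×4 + 4×3 = 59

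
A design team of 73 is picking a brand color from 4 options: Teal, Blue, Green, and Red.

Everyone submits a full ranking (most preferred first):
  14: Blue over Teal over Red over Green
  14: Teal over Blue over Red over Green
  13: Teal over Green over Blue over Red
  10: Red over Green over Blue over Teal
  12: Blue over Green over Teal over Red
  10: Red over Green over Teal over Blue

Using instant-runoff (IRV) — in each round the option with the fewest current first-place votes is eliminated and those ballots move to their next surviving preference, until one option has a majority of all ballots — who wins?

Teal

Round 1: Teal 27, Blue 26, Green 0, Red 20. Green eliminated.
Round 2: Teal 27, Blue 26, Red 20. Red eliminated.
Round 3: Teal 37, Blue 36. Teal has a majority (≥37).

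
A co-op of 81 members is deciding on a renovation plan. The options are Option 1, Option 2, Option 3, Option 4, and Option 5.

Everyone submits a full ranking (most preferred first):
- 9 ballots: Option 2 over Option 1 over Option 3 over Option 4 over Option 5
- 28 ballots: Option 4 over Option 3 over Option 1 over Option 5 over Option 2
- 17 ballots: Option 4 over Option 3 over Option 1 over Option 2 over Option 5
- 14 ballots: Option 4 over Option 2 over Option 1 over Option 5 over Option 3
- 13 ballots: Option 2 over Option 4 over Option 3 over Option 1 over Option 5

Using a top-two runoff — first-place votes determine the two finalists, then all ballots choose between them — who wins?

Option 4

Round 1 first-place votes: Option 1 0, Option 2 22, Option 3 0, Option 4 59, Option 5 0. Option 4 and Option 2 advance.
Runoff: Option 4 is ranked above Option 2 on 59 ballots, Option 2 above Option 4 on 22.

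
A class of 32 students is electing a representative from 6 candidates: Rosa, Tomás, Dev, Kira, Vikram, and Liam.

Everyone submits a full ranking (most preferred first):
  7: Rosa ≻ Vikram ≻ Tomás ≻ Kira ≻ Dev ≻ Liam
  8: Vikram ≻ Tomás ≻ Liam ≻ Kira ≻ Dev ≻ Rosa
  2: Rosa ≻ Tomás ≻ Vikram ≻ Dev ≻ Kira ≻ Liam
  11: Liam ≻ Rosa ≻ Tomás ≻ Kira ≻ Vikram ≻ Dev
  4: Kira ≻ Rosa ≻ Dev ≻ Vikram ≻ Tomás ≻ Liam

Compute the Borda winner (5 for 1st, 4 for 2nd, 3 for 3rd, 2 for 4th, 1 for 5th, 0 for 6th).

Rosa: 7×5 + 8×0 + 2×5 + 11×4 + 4×4 = 105
Tomás: 7×3 + 8×4 + 2×4 + 11×3 + 4×1 = 98
Dev: 7×1 + 8×1 + 2×2 + 11×0 + 4×3 = 31
Kira: 7×2 + 8×2 + 2×1 + 11×2 + 4×5 = 74
Vikram: 7×4 + 8×5 + 2×3 + 11×1 + 4×2 = 93
Liam: 7×0 + 8×3 + 2×0 + 11×5 + 4×0 = 79

Rosa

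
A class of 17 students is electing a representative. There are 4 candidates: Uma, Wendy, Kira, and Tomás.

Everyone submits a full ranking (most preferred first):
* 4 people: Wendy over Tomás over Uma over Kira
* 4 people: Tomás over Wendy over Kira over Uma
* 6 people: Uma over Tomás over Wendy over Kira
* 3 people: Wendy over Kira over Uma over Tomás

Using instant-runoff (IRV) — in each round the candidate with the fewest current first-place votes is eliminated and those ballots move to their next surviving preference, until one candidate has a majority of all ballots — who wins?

Round 1: Uma 6, Wendy 7, Kira 0, Tomás 4. Kira eliminated.
Round 2: Uma 6, Wendy 7, Tomás 4. Tomás eliminated.
Round 3: Uma 6, Wendy 11. Wendy has a majority (≥9).

Wendy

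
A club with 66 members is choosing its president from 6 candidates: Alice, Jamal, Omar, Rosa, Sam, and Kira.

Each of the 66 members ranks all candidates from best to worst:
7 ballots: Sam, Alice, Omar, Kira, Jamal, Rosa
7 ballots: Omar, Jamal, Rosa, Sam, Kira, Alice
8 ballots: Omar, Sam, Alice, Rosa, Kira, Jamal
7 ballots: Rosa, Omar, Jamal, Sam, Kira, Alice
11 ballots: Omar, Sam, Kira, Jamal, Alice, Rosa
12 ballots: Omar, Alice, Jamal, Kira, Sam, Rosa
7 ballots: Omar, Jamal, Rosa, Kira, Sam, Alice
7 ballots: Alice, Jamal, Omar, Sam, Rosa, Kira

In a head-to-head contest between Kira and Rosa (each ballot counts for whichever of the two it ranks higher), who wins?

Rosa

Kira is ranked above Rosa on 30 ballots; Rosa above Kira on 36.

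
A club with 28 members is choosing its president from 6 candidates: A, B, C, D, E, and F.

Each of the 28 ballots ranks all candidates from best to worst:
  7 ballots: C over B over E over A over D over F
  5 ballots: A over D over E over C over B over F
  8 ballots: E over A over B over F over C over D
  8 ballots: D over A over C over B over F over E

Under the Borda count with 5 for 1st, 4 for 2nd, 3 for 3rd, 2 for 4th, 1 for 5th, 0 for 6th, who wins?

A: 7×2 + 5×5 + 8×4 + 8×4 = 103
B: 7×4 + 5×1 + 8×3 + 8×2 = 73
C: 7×5 + 5×2 + 8×1 + 8×3 = 77
D: 7×1 + 5×4 + 8×0 + 8×5 = 67
E: 7×3 + 5×3 + 8×5 + 8×0 = 76
F: 7×0 + 5×0 + 8×2 + 8×1 = 24

A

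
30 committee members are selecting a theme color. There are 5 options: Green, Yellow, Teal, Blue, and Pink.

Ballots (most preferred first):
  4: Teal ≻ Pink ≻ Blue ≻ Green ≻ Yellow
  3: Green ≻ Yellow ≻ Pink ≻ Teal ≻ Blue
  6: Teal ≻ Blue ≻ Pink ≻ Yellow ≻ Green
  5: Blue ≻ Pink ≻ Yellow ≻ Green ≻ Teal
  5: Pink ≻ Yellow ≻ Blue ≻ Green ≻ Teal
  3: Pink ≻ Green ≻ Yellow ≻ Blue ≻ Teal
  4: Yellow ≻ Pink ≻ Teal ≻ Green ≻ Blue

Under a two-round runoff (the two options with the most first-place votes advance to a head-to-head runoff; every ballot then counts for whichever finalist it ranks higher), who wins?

Round 1 first-place votes: Green 3, Yellow 4, Teal 10, Blue 5, Pink 8. Teal and Pink advance.
Runoff: Teal is ranked above Pink on 10 ballots, Pink above Teal on 20.

Pink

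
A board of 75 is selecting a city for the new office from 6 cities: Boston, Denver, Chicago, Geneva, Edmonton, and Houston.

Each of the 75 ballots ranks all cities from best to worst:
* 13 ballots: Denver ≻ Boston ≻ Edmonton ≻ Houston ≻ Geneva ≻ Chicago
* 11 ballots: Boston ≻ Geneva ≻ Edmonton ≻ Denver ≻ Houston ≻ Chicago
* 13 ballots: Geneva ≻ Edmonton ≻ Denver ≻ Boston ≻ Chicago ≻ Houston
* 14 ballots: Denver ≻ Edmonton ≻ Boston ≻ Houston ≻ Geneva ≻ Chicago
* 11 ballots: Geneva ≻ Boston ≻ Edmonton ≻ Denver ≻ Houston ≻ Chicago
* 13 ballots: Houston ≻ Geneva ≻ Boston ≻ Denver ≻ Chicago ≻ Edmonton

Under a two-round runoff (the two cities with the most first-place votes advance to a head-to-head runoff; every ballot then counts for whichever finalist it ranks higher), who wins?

Geneva

Round 1 first-place votes: Boston 11, Denver 27, Chicago 0, Geneva 24, Edmonton 0, Houston 13. Denver and Geneva advance.
Runoff: Denver is ranked above Geneva on 27 ballots, Geneva above Denver on 48.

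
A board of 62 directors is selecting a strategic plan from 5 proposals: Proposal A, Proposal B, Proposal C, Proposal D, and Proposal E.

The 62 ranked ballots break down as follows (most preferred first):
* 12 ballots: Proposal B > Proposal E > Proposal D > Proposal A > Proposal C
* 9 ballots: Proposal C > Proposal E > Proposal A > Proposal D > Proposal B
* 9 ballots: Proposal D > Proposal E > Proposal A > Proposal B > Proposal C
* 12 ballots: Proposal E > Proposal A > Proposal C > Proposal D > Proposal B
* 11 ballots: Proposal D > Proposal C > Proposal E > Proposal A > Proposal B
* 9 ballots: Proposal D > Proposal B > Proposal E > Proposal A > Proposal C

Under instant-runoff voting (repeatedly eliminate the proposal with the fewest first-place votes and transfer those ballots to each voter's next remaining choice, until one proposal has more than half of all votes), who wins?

Proposal E

Round 1: Proposal A 0, Proposal B 12, Proposal C 9, Proposal D 29, Proposal E 12. Proposal A eliminated.
Round 2: Proposal B 12, Proposal C 9, Proposal D 29, Proposal E 12. Proposal C eliminated.
Round 3: Proposal B 12, Proposal D 29, Proposal E 21. Proposal B eliminated.
Round 4: Proposal D 29, Proposal E 33. Proposal E has a majority (≥32).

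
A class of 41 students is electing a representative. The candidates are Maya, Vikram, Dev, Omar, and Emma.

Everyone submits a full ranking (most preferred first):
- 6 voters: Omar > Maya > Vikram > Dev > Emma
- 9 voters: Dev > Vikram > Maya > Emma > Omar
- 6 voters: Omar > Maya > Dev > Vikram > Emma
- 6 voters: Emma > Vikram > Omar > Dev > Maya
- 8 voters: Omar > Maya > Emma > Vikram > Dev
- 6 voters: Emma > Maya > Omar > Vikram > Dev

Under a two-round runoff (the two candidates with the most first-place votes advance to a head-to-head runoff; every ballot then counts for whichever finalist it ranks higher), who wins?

Round 1 first-place votes: Maya 0, Vikram 0, Dev 9, Omar 20, Emma 12. Omar and Emma advance.
Runoff: Omar is ranked above Emma on 20 ballots, Emma above Omar on 21.

Emma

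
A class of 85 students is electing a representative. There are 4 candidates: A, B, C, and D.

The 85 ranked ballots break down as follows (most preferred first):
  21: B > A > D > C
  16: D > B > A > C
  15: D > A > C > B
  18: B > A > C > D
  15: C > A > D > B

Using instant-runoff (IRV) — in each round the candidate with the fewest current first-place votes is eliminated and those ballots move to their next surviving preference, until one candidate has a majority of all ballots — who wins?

Round 1: A 0, B 39, C 15, D 31. A eliminated.
Round 2: B 39, C 15, D 31. C eliminated.
Round 3: B 39, D 46. D has a majority (≥43).

D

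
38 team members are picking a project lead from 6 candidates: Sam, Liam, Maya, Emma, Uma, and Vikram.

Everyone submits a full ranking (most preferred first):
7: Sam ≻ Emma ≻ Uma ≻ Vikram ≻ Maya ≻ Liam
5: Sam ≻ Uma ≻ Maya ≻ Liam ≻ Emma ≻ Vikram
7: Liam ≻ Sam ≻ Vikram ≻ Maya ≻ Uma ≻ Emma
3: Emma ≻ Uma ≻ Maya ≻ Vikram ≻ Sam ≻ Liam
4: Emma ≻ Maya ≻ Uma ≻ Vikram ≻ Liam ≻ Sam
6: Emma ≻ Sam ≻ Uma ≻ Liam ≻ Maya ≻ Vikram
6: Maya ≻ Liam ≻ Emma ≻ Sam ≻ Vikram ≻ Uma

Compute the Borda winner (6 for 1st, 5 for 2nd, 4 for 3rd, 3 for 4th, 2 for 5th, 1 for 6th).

Sam

Sam: 7×6 + 5×6 + 7×5 + 3×2 + 4×1 + 6×5 + 6×3 = 165
Liam: 7×1 + 5×3 + 7×6 + 3×1 + 4×2 + 6×3 + 6×5 = 123
Maya: 7×2 + 5×4 + 7×3 + 3×4 + 4×5 + 6×2 + 6×6 = 135
Emma: 7×5 + 5×2 + 7×1 + 3×6 + 4×6 + 6×6 + 6×4 = 154
Uma: 7×4 + 5×5 + 7×2 + 3×5 + 4×4 + 6×4 + 6×1 = 128
Vikram: 7×3 + 5×1 + 7×4 + 3×3 + 4×3 + 6×1 + 6×2 = 93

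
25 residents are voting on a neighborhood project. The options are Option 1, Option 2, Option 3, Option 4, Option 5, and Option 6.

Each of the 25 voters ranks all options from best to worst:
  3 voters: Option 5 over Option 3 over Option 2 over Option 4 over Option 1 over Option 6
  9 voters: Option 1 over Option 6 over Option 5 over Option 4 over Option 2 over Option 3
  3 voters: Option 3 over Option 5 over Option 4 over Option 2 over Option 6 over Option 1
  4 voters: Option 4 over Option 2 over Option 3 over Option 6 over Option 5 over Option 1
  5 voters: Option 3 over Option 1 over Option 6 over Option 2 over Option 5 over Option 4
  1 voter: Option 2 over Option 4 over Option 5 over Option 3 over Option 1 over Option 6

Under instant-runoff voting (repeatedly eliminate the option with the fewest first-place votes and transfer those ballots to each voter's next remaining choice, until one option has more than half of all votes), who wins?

Option 3

Round 1: Option 1 9, Option 2 1, Option 3 8, Option 4 4, Option 5 3, Option 6 0. Option 6 eliminated.
Round 2: Option 1 9, Option 2 1, Option 3 8, Option 4 4, Option 5 3. Option 2 eliminated.
Round 3: Option 1 9, Option 3 8, Option 4 5, Option 5 3. Option 5 eliminated.
Round 4: Option 1 9, Option 3 11, Option 4 5. Option 4 eliminated.
Round 5: Option 1 9, Option 3 16. Option 3 has a majority (≥13).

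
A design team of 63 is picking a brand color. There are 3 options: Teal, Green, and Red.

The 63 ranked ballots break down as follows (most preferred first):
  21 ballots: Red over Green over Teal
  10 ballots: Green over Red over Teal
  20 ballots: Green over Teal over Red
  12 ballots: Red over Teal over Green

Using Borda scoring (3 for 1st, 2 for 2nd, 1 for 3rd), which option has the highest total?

Green

Teal: 21×1 + 10×1 + 20×2 + 12×2 = 95
Green: 21×2 + 10×3 + 20×3 + 12×1 = 144
Red: 21×3 + 10×2 + 20×1 + 12×3 = 139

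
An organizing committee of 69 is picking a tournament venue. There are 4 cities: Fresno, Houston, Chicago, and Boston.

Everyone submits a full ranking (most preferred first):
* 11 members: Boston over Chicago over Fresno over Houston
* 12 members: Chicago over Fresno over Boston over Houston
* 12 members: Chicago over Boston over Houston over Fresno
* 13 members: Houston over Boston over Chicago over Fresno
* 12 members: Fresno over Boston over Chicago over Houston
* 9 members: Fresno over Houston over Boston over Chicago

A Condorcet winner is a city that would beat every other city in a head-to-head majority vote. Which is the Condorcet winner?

Boston vs Fresno: 36–33
Boston vs Houston: 47–22
Boston vs Chicago: 45–24
Boston beats every other city.

Boston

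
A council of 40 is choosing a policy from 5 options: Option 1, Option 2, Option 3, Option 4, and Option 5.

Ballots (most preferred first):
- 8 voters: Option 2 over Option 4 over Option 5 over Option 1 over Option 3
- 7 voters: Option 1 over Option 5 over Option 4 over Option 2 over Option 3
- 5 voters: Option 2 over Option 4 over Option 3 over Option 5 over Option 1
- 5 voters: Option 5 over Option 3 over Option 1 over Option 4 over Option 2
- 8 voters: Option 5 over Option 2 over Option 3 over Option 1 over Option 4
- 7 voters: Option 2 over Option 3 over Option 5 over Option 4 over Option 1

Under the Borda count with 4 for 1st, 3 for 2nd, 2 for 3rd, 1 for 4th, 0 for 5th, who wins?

Option 2

Option 1: 8×1 + 7×4 + 5×0 + 5×2 + 8×1 + 7×0 = 54
Option 2: 8×4 + 7×1 + 5×4 + 5×0 + 8×3 + 7×4 = 111
Option 3: 8×0 + 7×0 + 5×2 + 5×3 + 8×2 + 7×3 = 62
Option 4: 8×3 + 7×2 + 5×3 + 5×1 + 8×0 + 7×1 = 65
Option 5: 8×2 + 7×3 + 5×1 + 5×4 + 8×4 + 7×2 = 108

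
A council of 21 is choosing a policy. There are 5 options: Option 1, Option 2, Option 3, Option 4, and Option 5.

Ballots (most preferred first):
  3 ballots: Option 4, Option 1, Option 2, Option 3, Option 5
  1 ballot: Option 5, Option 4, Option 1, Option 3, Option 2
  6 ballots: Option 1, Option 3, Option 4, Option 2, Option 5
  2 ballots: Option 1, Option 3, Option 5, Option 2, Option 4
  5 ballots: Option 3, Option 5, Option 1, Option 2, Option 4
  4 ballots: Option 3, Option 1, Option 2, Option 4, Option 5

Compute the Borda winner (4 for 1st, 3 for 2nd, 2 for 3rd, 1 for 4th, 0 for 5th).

Option 1: 3×3 + 1×2 + 6×4 + 2×4 + 5×2 + 4×3 = 65
Option 2: 3×2 + 1×0 + 6×1 + 2×1 + 5×1 + 4×2 = 27
Option 3: 3×1 + 1×1 + 6×3 + 2×3 + 5×4 + 4×4 = 64
Option 4: 3×4 + 1×3 + 6×2 + 2×0 + 5×0 + 4×1 = 31
Option 5: 3×0 + 1×4 + 6×0 + 2×2 + 5×3 + 4×0 = 23

Option 1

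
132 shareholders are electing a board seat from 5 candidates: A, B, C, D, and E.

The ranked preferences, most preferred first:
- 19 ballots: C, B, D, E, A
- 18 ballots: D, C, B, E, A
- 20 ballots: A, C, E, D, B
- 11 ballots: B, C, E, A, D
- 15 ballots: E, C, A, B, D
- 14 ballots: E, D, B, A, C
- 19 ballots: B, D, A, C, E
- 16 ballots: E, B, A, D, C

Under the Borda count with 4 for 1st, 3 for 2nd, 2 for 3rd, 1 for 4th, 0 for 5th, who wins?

A: 19×0 + 18×0 + 20×4 + 11×1 + 15×2 + 14×1 + 19×2 + 16×2 = 205
B: 19×3 + 18×2 + 20×0 + 11×4 + 15×1 + 14×2 + 19×4 + 16×3 = 304
C: 19×4 + 18×3 + 20×3 + 11×3 + 15×3 + 14×0 + 19×1 + 16×0 = 287
D: 19×2 + 18×4 + 20×1 + 11×0 + 15×0 + 14×3 + 19×3 + 16×1 = 245
E: 19×1 + 18×1 + 20×2 + 11×2 + 15×4 + 14×4 + 19×0 + 16×4 = 279

B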